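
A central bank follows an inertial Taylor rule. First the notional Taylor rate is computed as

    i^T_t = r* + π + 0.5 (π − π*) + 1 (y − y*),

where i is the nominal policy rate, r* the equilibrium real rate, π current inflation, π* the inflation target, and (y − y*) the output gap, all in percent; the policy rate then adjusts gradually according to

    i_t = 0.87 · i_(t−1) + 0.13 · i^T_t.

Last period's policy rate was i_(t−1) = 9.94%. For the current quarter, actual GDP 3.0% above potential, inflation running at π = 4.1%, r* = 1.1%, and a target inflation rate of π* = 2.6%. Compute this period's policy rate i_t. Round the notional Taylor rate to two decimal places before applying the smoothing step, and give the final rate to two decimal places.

Output 3.0% above potential → (y − y*) = 3.0.
i^T_t = 1.1 + 4.1 + 0.5 × (4.1 − 2.6) + 1 × 3.0
   = 1.1 + 4.1 + 0.75 + 3 = 8.95
i_t = 0.87 × 9.94 + 0.13 × 8.95 = 8.6478 + 1.1635 = 9.81

9.81%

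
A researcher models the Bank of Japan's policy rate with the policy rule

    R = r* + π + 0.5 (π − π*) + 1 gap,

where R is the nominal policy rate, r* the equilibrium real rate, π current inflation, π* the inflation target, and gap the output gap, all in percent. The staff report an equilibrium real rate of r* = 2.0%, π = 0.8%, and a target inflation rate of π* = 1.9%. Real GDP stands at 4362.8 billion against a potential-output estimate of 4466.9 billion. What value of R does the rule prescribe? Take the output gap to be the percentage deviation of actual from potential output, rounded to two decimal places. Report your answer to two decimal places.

-0.08%

Output gap = 100 × (4362.8 − 4466.9) / 4466.9 = -2.33%.
R = 2.00 + 0.80 + 0.5 × (0.80 − 1.90) + 1 × (-2.33)
   = 2.00 + 0.8 − 0.55 − 2.33 = -0.08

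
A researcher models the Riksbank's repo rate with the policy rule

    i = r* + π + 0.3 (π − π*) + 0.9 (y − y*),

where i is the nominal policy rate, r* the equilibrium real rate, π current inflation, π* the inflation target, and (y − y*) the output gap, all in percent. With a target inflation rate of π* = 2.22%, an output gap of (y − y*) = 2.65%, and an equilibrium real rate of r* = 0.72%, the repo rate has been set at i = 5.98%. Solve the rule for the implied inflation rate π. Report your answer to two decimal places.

Collecting π: i = r* + (1 + 0.3) π − 0.3 π* + 0.9 (y − y*)
1.3 π = 5.98 − 0.72 + 0.3 × 2.22 − 0.9 × 2.65 = 3.541
π = 3.541 / 1.3 = 2.72

2.72%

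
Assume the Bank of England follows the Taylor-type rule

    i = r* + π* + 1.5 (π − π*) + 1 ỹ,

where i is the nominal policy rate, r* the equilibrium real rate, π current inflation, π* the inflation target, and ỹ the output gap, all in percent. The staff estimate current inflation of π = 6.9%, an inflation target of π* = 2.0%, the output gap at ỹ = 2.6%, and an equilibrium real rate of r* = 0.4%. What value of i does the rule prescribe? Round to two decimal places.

12.35%

i = 0.4 + 2.0 + 1.5 × (6.9 − 2.0) + 1 × 2.6
   = 0.4 + 2 + 7.35 + 2.6 = 12.35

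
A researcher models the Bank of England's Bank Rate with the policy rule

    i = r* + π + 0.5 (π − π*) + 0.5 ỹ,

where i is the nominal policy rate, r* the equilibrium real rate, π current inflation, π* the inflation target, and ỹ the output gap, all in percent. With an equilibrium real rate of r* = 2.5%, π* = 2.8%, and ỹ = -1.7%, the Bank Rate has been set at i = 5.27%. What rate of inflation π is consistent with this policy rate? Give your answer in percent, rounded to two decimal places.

3.35%

Collecting π: i = r* + (1 + 0.5) π − 0.5 π* + 0.5 ỹ
1.5 π = 5.27 − 2.5 + 0.5 × 2.8 − 0.5 × (-1.7) = 5.02
π = 5.02 / 1.5 = 3.35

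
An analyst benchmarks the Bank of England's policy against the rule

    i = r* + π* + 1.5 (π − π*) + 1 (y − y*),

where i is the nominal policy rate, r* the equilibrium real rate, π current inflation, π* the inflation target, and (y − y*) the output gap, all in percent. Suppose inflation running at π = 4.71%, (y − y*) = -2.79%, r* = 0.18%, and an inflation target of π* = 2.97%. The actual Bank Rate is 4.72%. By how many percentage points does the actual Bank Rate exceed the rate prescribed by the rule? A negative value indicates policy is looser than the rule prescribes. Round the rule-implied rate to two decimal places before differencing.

1.75 pp

i = 0.18 + 2.97 + 1.5 × (4.71 − 2.97) + 1 × (-2.79)
   = 0.18 + 2.97 + 2.61 − 2.79 = 2.97
Deviation = 4.72 − 2.97 = 1.75 pp.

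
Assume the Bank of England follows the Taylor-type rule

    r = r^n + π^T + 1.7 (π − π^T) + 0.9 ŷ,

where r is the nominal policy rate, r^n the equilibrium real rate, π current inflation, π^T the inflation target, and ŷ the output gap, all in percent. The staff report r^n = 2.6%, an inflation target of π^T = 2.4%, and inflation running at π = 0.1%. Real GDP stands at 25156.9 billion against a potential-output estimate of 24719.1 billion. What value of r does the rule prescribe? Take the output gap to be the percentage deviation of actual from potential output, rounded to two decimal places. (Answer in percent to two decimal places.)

2.68%

Output gap = 100 × (25156.9 − 24719.1) / 24719.1 = 1.77%.
r = 2.60 + 2.40 + 1.7 × (0.10 − 2.40) + 0.9 × 1.77
   = 2.60 + 2.4 − 3.91 + 1.593 = 2.68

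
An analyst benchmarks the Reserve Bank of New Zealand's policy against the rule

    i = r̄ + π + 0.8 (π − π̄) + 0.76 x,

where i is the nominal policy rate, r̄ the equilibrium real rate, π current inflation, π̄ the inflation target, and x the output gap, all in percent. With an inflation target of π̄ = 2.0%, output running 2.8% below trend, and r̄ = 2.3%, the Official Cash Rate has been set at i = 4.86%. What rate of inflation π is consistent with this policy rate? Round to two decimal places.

Output 2.8% below potential → x = -2.8.
Collecting π: i = r̄ + (1 + 0.8) π − 0.8 π̄ + 0.76 x
1.8 π = 4.86 − 2.3 + 0.8 × 2.0 − 0.76 × (-2.8) = 6.288
π = 6.288 / 1.8 = 3.49

3.49%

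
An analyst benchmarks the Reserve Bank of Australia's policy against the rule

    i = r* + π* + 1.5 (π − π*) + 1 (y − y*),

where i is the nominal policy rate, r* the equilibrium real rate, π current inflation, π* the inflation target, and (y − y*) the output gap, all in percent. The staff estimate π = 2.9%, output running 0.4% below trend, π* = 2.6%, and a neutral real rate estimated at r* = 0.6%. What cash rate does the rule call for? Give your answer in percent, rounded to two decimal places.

Output 0.4% below potential → (y − y*) = -0.4.
i = 0.6 + 2.6 + 1.5 × (2.9 − 2.6) + 1 × (-0.4)
   = 0.6 + 2.6 + 0.45 − 0.4 = 3.25

3.25%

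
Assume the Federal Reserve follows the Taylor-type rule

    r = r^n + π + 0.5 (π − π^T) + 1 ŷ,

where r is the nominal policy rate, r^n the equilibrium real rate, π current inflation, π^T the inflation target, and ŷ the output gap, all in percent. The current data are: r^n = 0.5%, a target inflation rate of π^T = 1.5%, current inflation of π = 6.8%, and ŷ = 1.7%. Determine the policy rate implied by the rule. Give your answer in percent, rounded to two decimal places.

11.65%

r = 0.5 + 6.8 + 0.5 × (6.8 − 1.5) + 1 × 1.7
   = 0.5 + 6.8 + 2.65 + 1.7 = 11.65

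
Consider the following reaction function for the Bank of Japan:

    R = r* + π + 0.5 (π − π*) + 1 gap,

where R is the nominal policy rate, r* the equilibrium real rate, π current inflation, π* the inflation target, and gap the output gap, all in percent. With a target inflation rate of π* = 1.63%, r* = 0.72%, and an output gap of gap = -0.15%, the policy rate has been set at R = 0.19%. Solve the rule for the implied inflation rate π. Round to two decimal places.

0.29%

Collecting π: R = r* + (1 + 0.5) π − 0.5 π* + 1 gap
1.5 π = 0.19 − 0.72 + 0.5 × 1.63 − 1 × (-0.15) = 0.435
π = 0.435 / 1.5 = 0.29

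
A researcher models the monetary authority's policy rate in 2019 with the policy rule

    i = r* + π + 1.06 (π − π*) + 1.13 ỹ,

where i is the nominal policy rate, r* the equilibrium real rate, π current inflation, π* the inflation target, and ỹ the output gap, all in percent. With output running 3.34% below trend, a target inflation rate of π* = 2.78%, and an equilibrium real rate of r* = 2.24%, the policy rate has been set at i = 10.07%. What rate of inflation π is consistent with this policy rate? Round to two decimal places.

Output 3.34% below potential → ỹ = -3.34.
Collecting π: i = r* + (1 + 1.06) π − 1.06 π* + 1.13 ỹ
2.06 π = 10.07 − 2.24 + 1.06 × 2.78 − 1.13 × (-3.34) = 14.551
π = 14.551 / 2.06 = 7.06

7.06%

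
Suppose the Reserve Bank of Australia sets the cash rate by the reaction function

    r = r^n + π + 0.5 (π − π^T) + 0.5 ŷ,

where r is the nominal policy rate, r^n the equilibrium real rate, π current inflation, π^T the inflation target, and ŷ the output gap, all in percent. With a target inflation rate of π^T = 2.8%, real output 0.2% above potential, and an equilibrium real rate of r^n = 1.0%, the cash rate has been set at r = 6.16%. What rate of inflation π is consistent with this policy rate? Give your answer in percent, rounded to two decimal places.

4.31%

Output 0.2% above potential → ŷ = 0.2.
Collecting π: r = r^n + (1 + 0.5) π − 0.5 π^T + 0.5 ŷ
1.5 π = 6.16 − 1.0 + 0.5 × 2.8 − 0.5 × 0.2 = 6.46
π = 6.46 / 1.5 = 4.31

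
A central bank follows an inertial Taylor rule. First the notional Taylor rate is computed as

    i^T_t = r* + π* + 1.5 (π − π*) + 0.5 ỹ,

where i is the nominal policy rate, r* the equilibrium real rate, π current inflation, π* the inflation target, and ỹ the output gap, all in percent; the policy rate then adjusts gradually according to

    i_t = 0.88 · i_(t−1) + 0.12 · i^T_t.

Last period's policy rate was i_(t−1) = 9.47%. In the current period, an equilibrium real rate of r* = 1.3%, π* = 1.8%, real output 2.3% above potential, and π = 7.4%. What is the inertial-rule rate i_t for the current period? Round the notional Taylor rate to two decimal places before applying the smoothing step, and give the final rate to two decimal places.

9.85%

Output 2.3% above potential → ỹ = 2.3.
i^T_t = 1.3 + 1.8 + 1.5 × (7.4 − 1.8) + 0.5 × 2.3
   = 1.3 + 1.8 + 8.4 + 1.15 = 12.65
i_t = 0.88 × 9.47 + 0.12 × 12.65 = 8.3336 + 1.518 = 9.85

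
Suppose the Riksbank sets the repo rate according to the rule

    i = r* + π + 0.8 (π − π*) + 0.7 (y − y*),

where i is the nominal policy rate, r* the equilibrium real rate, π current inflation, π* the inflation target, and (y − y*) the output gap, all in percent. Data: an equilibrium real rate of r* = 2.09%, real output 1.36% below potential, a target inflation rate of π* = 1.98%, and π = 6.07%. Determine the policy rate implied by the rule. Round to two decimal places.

10.48%

Output 1.36% below potential → (y − y*) = -1.36.
i = 2.09 + 6.07 + 0.8 × (6.07 − 1.98) + 0.7 × (-1.36)
   = 2.09 + 6.07 + 3.272 − 0.952 = 10.48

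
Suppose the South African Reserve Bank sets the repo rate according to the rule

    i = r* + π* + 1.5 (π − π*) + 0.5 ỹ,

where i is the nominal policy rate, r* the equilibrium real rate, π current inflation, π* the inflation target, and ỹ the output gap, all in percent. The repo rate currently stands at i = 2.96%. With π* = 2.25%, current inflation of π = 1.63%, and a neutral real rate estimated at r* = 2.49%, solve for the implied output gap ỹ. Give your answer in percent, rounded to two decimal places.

-1.70%

0.5 ỹ = 2.96 − 2.49 − 2.25 − 1.5 × (1.63 − 2.25) = -0.85
ỹ = -0.85 / 0.5 = -1.70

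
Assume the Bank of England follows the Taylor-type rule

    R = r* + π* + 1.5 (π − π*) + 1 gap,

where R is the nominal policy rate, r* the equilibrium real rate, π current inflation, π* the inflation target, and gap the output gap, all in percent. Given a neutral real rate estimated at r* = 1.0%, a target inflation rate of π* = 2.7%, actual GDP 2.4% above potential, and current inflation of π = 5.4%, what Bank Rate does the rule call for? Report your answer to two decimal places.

10.15%

Output 2.4% above potential → gap = 2.4.
R = 1.0 + 2.7 + 1.5 × (5.4 − 2.7) + 1 × 2.4
   = 1.0 + 2.7 + 4.05 + 2.4 = 10.15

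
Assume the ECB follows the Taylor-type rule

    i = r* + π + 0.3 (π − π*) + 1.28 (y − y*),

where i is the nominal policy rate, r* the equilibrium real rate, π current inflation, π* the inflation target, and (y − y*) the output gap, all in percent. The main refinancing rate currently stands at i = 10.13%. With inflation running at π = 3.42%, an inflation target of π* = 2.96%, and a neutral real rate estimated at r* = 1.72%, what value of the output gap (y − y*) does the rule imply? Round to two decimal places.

1.28 (y − y*) = 10.13 − 1.72 − 3.42 − 0.3 × (3.42 − 2.96) = 4.852
(y − y*) = 4.852 / 1.28 = 3.79

3.79%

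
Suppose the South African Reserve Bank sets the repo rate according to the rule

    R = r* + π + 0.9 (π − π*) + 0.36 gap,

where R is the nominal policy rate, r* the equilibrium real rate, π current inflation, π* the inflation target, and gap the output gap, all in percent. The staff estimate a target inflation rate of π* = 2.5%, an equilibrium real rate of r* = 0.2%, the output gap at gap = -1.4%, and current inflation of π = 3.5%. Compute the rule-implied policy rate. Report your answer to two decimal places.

4.10%

R = 0.2 + 3.5 + 0.9 × (3.5 − 2.5) + 0.36 × (-1.4)
   = 0.2 + 3.5 + 0.9 − 0.504 = 4.10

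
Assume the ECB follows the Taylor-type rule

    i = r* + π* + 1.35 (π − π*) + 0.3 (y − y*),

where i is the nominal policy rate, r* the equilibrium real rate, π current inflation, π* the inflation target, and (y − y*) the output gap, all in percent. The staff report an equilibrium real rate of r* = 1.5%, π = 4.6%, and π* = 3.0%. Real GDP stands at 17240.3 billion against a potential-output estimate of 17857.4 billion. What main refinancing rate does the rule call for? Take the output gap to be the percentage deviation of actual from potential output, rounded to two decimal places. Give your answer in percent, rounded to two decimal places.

5.62%

Output gap = 100 × (17240.3 − 17857.4) / 17857.4 = -3.46%.
i = 1.50 + 3.00 + 1.35 × (4.60 − 3.00) + 0.3 × (-3.46)
   = 1.50 + 3 + 2.16 − 1.038 = 5.62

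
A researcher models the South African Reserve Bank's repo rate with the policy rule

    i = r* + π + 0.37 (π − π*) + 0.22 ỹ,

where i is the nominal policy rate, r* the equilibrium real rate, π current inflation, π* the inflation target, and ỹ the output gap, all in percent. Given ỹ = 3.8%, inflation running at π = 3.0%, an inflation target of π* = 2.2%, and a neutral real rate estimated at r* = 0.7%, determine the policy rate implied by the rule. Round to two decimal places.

4.83%

i = 0.7 + 3.0 + 0.37 × (3.0 − 2.2) + 0.22 × 3.8
   = 0.7 + 3 + 0.296 + 0.836 = 4.83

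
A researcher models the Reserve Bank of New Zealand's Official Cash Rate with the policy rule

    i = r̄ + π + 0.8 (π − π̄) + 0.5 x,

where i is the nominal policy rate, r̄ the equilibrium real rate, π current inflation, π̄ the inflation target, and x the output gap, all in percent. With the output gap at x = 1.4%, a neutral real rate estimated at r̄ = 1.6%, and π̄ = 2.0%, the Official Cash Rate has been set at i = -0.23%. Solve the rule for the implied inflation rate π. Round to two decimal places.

-0.52%

Collecting π: i = r̄ + (1 + 0.8) π − 0.8 π̄ + 0.5 x
1.8 π = -0.23 − 1.6 + 0.8 × 2.0 − 0.5 × 1.4 = -0.93
π = -0.93 / 1.8 = -0.52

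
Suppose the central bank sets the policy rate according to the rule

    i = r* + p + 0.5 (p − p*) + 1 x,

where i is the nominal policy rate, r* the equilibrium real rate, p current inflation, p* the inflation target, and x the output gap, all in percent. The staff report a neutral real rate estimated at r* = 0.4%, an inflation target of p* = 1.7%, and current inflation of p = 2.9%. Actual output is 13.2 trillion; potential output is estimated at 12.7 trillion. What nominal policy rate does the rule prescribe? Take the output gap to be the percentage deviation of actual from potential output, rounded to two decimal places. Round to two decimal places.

7.84%

Output gap = 100 × (13.2 − 12.7) / 12.7 = 3.94%.
i = 0.40 + 2.90 + 0.5 × (2.90 − 1.70) + 1 × 3.94
   = 0.40 + 2.9 + 0.6 + 3.94 = 7.84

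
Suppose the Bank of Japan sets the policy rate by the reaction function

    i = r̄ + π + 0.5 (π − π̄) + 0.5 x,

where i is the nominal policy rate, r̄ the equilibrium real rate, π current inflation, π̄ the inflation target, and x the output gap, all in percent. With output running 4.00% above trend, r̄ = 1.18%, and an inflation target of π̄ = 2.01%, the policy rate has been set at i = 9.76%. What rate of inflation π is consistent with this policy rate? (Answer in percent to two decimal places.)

Output 4.00% above potential → x = 4.00.
Collecting π: i = r̄ + (1 + 0.5) π − 0.5 π̄ + 0.5 x
1.5 π = 9.76 − 1.18 + 0.5 × 2.01 − 0.5 × 4.00 = 7.585
π = 7.585 / 1.5 = 5.06

5.06%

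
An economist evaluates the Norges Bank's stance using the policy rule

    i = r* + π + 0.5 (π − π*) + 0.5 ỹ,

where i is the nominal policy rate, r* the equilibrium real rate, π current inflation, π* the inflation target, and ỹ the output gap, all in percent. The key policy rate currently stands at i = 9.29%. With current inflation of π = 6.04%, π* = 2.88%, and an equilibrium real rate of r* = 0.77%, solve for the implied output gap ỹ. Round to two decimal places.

0.5 ỹ = 9.29 − 0.77 − 6.04 − 0.5 × (6.04 − 2.88) = 0.9
ỹ = 0.9 / 0.5 = 1.80

1.80%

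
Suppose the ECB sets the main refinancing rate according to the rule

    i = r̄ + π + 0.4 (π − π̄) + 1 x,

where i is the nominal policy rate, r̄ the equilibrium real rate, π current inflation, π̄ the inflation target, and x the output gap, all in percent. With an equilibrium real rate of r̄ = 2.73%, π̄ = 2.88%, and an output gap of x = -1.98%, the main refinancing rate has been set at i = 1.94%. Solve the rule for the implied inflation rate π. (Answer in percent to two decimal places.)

Collecting π: i = r̄ + (1 + 0.4) π − 0.4 π̄ + 1 x
1.4 π = 1.94 − 2.73 + 0.4 × 2.88 − 1 × (-1.98) = 2.342
π = 2.342 / 1.4 = 1.67

1.67%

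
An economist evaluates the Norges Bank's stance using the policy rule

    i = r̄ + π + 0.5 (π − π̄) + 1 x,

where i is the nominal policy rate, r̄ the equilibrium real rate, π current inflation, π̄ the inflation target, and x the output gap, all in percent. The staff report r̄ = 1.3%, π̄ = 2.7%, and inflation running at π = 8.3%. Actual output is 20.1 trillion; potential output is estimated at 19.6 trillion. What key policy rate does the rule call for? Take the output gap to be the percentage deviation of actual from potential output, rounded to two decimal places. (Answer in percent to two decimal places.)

Output gap = 100 × (20.1 − 19.6) / 19.6 = 2.55%.
i = 1.30 + 8.30 + 0.5 × (8.30 − 2.70) + 1 × 2.55
   = 1.30 + 8.3 + 2.8 + 2.55 = 14.95

14.95%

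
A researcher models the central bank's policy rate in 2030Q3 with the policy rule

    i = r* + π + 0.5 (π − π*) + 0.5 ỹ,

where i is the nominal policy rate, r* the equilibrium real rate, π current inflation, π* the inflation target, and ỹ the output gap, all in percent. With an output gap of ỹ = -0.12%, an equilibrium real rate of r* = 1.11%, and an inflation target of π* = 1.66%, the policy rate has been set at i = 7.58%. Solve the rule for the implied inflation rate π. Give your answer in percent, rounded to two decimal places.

Collecting π: i = r* + (1 + 0.5) π − 0.5 π* + 0.5 ỹ
1.5 π = 7.58 − 1.11 + 0.5 × 1.66 − 0.5 × (-0.12) = 7.36
π = 7.36 / 1.5 = 4.91

4.91%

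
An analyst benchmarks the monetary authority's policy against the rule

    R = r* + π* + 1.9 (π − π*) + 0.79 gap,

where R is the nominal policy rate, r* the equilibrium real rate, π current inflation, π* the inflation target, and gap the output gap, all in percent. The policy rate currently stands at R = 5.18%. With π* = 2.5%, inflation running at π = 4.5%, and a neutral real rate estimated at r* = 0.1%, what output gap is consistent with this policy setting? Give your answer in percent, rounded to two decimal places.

-1.54%

0.79 gap = 5.18 − 0.1 − 2.5 − 1.9 × (4.5 − 2.5) = -1.22
gap = -1.22 / 0.79 = -1.54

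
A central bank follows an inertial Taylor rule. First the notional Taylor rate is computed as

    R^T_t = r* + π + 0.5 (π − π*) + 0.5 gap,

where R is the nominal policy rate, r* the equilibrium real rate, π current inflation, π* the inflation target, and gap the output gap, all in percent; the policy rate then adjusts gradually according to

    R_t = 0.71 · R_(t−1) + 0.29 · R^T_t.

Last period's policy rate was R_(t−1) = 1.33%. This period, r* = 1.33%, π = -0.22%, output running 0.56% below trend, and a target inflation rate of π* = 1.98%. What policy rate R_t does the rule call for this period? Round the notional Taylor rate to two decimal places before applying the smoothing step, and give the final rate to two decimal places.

Output 0.56% below potential → gap = -0.56.
R^T_t = 1.33 + (-0.22) + 0.5 × (-0.22 − 1.98) + 0.5 × (-0.56)
   = 1.33 − 0.22 − 1.1 − 0.28 = -0.27
R_t = 0.71 × 1.33 + 0.29 × (-0.27) = 0.9443 − 0.0783 = 0.87

0.87%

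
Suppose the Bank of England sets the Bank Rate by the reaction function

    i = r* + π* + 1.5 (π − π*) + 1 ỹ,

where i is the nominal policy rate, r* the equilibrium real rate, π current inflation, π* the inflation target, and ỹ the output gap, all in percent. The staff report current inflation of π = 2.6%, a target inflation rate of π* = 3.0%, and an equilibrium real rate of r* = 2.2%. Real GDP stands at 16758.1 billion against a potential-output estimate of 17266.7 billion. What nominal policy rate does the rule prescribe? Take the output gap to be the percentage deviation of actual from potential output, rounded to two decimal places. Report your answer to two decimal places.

1.65%

Output gap = 100 × (16758.1 − 17266.7) / 17266.7 = -2.95%.
i = 2.20 + 3.00 + 1.5 × (2.60 − 3.00) + 1 × (-2.95)
   = 2.20 + 3 − 0.6 − 2.95 = 1.65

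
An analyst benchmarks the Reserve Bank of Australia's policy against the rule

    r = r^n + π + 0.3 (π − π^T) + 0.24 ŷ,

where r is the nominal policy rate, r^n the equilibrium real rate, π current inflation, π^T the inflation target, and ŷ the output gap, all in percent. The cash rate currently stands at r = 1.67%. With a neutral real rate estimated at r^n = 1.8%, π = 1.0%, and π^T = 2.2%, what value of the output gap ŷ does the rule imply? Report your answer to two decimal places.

0.24 ŷ = 1.67 − 1.8 − 1.0 − 0.3 × (1.0 − 2.2) = -0.77
ŷ = -0.77 / 0.24 = -3.21

-3.21%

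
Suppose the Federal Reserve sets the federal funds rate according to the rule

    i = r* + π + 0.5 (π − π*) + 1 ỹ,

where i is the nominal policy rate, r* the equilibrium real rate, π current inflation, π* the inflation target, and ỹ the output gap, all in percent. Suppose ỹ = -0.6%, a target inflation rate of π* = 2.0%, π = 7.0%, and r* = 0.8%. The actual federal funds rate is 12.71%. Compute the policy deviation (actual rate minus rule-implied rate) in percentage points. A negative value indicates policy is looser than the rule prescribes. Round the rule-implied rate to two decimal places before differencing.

i = 0.8 + 7.0 + 0.5 × (7.0 − 2.0) + 1 × (-0.6)
   = 0.8 + 7 + 2.5 − 0.6 = 9.70
Deviation = 12.71 − 9.70 = 3.01 pp.

3.01 pp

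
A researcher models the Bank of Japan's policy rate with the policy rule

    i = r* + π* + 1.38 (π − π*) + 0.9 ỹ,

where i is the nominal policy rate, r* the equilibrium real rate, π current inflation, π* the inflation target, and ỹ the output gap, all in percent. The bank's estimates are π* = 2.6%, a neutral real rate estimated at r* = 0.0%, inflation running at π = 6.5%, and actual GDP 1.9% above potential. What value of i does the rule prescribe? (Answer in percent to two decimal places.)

9.69%

Output 1.9% above potential → ỹ = 1.9.
i = 0.0 + 2.6 + 1.38 × (6.5 − 2.6) + 0.9 × 1.9
   = 0.0 + 2.6 + 5.382 + 1.71 = 9.69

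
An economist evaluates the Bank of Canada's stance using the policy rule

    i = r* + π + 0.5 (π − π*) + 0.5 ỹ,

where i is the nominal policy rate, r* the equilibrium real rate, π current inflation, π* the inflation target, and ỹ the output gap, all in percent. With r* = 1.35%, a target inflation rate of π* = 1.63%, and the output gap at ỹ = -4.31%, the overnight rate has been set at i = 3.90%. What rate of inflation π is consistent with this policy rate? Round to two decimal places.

3.68%

Collecting π: i = r* + (1 + 0.5) π − 0.5 π* + 0.5 ỹ
1.5 π = 3.90 − 1.35 + 0.5 × 1.63 − 0.5 × (-4.31) = 5.52
π = 5.52 / 1.5 = 3.68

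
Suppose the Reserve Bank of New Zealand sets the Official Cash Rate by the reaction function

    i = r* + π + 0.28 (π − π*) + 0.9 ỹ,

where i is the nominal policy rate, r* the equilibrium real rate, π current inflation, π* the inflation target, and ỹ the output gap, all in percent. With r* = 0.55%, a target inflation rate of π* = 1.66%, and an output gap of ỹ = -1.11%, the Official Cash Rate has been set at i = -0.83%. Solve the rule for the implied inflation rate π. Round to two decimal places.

Collecting π: i = r* + (1 + 0.28) π − 0.28 π* + 0.9 ỹ
1.28 π = -0.83 − 0.55 + 0.28 × 1.66 − 0.9 × (-1.11) = 0.0838
π = 0.0838 / 1.28 = 0.07

0.07%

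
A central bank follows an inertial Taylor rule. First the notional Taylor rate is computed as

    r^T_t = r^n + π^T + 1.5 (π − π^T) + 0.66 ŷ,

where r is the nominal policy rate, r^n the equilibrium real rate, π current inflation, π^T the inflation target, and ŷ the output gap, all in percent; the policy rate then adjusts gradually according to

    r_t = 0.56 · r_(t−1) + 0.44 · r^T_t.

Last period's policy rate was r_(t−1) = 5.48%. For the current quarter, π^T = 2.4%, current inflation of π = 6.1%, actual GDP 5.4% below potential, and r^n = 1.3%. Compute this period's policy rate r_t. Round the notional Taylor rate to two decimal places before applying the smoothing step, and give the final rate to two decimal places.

5.57%

Output 5.4% below potential → ŷ = -5.4.
r^T_t = 1.3 + 2.4 + 1.5 × (6.1 − 2.4) + 0.66 × (-5.4)
   = 1.3 + 2.4 + 5.55 − 3.564 = 5.69
r_t = 0.56 × 5.48 + 0.44 × 5.69 = 3.0688 + 2.5036 = 5.57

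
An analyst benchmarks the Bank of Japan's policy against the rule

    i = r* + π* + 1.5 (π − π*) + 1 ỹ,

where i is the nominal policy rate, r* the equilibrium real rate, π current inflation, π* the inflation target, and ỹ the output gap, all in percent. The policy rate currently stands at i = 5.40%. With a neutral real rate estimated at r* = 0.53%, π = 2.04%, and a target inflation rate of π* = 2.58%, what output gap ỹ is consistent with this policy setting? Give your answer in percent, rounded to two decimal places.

1 ỹ = 5.40 − 0.53 − 2.58 − 1.5 × (2.04 − 2.58) = 3.1
ỹ = 3.1 / 1 = 3.10

3.10%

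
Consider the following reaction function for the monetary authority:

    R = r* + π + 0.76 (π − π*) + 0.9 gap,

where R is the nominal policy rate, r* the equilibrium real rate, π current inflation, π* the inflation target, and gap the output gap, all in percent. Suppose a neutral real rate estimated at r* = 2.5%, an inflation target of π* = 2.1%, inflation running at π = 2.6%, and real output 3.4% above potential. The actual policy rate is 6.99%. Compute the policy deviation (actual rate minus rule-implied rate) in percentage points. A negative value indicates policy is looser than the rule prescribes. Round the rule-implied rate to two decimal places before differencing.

-1.55 pp

Output 3.4% above potential → gap = 3.4.
R = 2.5 + 2.6 + 0.76 × (2.6 − 2.1) + 0.9 × 3.4
   = 2.5 + 2.6 + 0.38 + 3.06 = 8.54
Deviation = 6.99 − 8.54 = -1.55 pp.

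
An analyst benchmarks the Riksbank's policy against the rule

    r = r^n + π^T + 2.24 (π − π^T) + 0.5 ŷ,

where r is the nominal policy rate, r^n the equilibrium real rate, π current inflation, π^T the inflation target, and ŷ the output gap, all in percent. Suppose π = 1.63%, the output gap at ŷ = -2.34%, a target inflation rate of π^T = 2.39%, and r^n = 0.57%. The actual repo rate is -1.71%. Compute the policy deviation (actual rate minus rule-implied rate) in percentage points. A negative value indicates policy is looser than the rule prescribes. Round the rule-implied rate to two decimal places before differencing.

r = 0.57 + 2.39 + 2.24 × (1.63 − 2.39) + 0.5 × (-2.34)
   = 0.57 + 2.39 − 1.7024 − 1.17 = 0.09
Deviation = -1.71 − 0.09 = -1.80 pp.

-1.80 pp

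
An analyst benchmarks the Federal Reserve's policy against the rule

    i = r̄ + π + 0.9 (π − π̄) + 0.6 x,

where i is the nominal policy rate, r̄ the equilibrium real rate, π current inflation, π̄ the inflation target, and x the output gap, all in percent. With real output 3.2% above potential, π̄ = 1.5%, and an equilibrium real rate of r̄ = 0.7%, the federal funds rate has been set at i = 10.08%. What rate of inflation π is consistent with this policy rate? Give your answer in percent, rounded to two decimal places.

Output 3.2% above potential → x = 3.2.
Collecting π: i = r̄ + (1 + 0.9) π − 0.9 π̄ + 0.6 x
1.9 π = 10.08 − 0.7 + 0.9 × 1.5 − 0.6 × 3.2 = 8.81
π = 8.81 / 1.9 = 4.64

4.64%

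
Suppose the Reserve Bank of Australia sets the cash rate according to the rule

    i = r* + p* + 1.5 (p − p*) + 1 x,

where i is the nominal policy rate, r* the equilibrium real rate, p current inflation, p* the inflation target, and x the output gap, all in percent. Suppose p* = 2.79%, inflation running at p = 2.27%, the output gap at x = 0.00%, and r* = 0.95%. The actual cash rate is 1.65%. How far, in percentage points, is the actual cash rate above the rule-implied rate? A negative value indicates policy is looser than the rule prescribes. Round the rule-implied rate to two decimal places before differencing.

-1.31 pp

i = 0.95 + 2.79 + 1.5 × (2.27 − 2.79) + 1 × 0.00
   = 0.95 + 2.79 − 0.78 + 0 = 2.96
Deviation = 1.65 − 2.96 = -1.31 pp.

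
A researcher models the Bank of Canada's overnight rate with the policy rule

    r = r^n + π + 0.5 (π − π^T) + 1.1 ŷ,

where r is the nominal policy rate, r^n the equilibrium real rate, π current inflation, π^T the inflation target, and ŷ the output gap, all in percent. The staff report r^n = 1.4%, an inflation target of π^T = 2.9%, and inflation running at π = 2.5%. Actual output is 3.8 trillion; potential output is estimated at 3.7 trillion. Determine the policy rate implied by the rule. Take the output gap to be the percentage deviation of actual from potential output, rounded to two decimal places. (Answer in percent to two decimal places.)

Output gap = 100 × (3.8 − 3.7) / 3.7 = 2.70%.
r = 1.40 + 2.50 + 0.5 × (2.50 − 2.90) + 1.1 × 2.70
   = 1.40 + 2.5 − 0.2 + 2.97 = 6.67

6.67%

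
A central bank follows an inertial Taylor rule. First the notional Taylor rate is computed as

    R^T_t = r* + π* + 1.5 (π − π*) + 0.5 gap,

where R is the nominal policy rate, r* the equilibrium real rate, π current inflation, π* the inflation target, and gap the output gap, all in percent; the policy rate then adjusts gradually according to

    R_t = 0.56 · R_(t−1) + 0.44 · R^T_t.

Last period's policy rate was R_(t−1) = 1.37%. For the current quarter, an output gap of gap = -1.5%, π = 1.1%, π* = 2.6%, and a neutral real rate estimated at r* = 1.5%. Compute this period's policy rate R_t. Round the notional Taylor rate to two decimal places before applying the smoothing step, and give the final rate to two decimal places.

R^T_t = 1.5 + 2.6 + 1.5 × (1.1 − 2.6) + 0.5 × (-1.5)
   = 1.5 + 2.6 − 2.25 − 0.75 = 1.10
R_t = 0.56 × 1.37 + 0.44 × 1.10 = 0.7672 + 0.484 = 1.25

1.25%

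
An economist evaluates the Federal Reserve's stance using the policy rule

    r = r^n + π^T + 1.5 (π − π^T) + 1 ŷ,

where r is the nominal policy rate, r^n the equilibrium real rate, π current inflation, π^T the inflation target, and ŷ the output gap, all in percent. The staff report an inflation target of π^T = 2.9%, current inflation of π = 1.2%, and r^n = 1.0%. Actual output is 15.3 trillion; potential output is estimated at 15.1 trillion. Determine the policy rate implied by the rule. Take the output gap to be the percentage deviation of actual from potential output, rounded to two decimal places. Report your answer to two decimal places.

Output gap = 100 × (15.3 − 15.1) / 15.1 = 1.32%.
r = 1.00 + 2.90 + 1.5 × (1.20 − 2.90) + 1 × 1.32
   = 1.00 + 2.9 − 2.55 + 1.32 = 2.67

2.67%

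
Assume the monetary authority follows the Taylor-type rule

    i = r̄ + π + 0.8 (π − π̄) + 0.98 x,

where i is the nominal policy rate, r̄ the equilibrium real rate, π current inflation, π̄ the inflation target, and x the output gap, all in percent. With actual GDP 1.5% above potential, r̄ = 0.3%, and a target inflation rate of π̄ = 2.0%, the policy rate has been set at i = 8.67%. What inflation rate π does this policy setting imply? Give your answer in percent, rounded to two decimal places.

4.72%

Output 1.5% above potential → x = 1.5.
Collecting π: i = r̄ + (1 + 0.8) π − 0.8 π̄ + 0.98 x
1.8 π = 8.67 − 0.3 + 0.8 × 2.0 − 0.98 × 1.5 = 8.5
π = 8.5 / 1.8 = 4.72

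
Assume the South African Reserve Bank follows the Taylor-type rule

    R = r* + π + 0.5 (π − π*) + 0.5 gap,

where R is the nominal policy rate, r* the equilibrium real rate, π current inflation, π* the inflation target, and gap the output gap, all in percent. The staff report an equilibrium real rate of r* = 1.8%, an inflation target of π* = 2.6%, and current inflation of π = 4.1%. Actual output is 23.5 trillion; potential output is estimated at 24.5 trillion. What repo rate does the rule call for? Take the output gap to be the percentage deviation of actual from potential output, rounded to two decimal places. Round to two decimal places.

Output gap = 100 × (23.5 − 24.5) / 24.5 = -4.08%.
R = 1.80 + 4.10 + 0.5 × (4.10 − 2.60) + 0.5 × (-4.08)
   = 1.80 + 4.1 + 0.75 − 2.04 = 4.61

4.61%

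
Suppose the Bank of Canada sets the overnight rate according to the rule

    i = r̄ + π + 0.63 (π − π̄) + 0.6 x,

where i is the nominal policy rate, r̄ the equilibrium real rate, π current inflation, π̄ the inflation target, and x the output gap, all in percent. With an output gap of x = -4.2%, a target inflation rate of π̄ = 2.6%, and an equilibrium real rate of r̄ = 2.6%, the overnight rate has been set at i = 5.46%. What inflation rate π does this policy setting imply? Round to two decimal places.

Collecting π: i = r̄ + (1 + 0.63) π − 0.63 π̄ + 0.6 x
1.63 π = 5.46 − 2.6 + 0.63 × 2.6 − 0.6 × (-4.2) = 7.018
π = 7.018 / 1.63 = 4.31

4.31%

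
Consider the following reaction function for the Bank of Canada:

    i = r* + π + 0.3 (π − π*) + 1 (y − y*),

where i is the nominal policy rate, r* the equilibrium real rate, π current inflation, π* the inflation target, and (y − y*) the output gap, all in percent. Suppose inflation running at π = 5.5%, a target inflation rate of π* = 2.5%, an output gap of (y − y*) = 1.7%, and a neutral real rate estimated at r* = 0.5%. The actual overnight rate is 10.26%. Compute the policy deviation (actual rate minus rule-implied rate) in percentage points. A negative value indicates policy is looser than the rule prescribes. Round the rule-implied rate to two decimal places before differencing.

1.66 pp

i = 0.5 + 5.5 + 0.3 × (5.5 − 2.5) + 1 × 1.7
   = 0.5 + 5.5 + 0.9 + 1.7 = 8.60
Deviation = 10.26 − 8.60 = 1.66 pp.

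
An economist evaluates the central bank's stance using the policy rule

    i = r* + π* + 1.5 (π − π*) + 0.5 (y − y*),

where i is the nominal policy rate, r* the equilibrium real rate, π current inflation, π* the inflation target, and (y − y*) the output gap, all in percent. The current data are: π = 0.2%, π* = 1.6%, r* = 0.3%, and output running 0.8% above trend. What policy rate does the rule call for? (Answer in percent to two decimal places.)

Output 0.8% above potential → (y − y*) = 0.8.
i = 0.3 + 1.6 + 1.5 × (0.2 − 1.6) + 0.5 × 0.8
   = 0.3 + 1.6 − 2.1 + 0.4 = 0.20

0.20%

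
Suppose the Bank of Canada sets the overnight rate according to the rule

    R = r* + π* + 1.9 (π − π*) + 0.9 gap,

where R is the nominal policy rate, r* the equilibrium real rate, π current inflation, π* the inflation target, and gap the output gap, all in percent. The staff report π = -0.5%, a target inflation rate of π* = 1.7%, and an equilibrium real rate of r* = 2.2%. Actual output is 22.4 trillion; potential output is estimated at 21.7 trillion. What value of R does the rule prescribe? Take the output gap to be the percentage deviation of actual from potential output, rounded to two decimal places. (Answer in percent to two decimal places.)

Output gap = 100 × (22.4 − 21.7) / 21.7 = 3.23%.
R = 2.20 + 1.70 + 1.9 × (-0.50 − 1.70) + 0.9 × 3.23
   = 2.20 + 1.7 − 4.18 + 2.907 = 2.63

2.63%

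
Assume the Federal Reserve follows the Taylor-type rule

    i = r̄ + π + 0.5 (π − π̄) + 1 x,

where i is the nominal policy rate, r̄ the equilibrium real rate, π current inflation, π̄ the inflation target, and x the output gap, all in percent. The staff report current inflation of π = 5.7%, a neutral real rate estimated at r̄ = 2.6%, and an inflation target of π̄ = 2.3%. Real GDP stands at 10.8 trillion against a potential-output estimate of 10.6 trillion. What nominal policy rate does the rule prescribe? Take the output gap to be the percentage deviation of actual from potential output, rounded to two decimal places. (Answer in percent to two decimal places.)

Output gap = 100 × (10.8 − 10.6) / 10.6 = 1.89%.
i = 2.60 + 5.70 + 0.5 × (5.70 − 2.30) + 1 × 1.89
   = 2.60 + 5.7 + 1.7 + 1.89 = 11.89

11.89%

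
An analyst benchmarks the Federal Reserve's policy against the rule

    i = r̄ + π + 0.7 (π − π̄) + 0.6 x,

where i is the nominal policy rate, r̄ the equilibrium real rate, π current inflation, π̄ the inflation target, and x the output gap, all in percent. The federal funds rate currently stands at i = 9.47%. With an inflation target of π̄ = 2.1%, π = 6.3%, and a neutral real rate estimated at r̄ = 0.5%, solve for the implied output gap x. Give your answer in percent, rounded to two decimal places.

-0.45%

0.6 x = 9.47 − 0.5 − 6.3 − 0.7 × (6.3 − 2.1) = -0.27
x = -0.27 / 0.6 = -0.45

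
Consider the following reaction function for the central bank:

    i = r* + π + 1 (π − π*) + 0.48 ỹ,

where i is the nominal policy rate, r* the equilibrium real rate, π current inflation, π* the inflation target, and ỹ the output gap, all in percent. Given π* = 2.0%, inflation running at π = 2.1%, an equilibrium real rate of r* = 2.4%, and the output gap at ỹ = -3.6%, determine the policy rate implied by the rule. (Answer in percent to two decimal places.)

i = 2.4 + 2.1 + 1 × (2.1 − 2.0) + 0.48 × (-3.6)
   = 2.4 + 2.1 + 0.1 − 1.728 = 2.87

2.87%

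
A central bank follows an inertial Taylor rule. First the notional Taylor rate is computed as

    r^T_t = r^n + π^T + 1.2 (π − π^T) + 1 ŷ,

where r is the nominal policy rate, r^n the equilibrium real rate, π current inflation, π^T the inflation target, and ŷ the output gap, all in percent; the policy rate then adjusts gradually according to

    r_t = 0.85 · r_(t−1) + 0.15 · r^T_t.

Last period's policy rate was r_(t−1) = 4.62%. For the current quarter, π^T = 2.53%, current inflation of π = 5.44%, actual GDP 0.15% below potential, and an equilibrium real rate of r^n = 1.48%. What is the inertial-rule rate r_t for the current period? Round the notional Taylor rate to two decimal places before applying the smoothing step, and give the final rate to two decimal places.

5.03%

Output 0.15% below potential → ŷ = -0.15.
r^T_t = 1.48 + 2.53 + 1.2 × (5.44 − 2.53) + 1 × (-0.15)
   = 1.48 + 2.53 + 3.492 − 0.15 = 7.35
r_t = 0.85 × 4.62 + 0.15 × 7.35 = 3.927 + 1.1025 = 5.03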